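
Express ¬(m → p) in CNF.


Step 1: Rewrite m → p as ¬m ∨ p.
Step 2: Negate: ¬(¬m ∨ p) = m ∧ ¬p (De Morgan + double negation).

m ∧ (¬p)


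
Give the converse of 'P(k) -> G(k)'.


The converse of (P → Q) is (Q → P). It is not in general equivalent to the original.
Here P = 'P(k)' and Q = 'G(k)'.

If G(k), then P(k).


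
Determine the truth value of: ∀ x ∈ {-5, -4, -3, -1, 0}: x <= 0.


Evaluate the predicate on each element: -5:T, -4:T, -3:T, -1:T, 0:T.
Every element satisfies the predicate.

T


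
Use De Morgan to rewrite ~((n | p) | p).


De Morgan: the negation of a disjunction is the conjunction of the negations.
Distribute ~ across |, flipping it to &, and negate each literal.

((~n) & (~p)) & (~p)


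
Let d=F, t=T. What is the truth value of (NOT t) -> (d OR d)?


Substitute d=F, t=T:
NOT t = F
d OR d = F OR F = F
(NOT t) -> (d OR d) = F -> F = T

T


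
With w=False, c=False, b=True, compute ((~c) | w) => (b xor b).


Substitute w=False, c=False, b=True:
~c = True
(~c) | w = True | False = True
b xor b = True xor True = False
((~c) | w) => (b xor b) = True => False = False

False


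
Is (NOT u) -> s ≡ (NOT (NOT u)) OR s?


Compare truth tables:
s | u | φ | ψ
-------------
F | F | F | F
T | F | T | T
F | T | T | T
T | T | T | T
The columns φ and ψ agree on every row.

Yes, they are logically equivalent.


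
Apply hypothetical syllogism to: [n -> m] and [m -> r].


Hypothetical syllogism: from (P → Q) and (Q → R), infer (P → R).
Chain the two implications through the shared middle term 'm'.

n -> r


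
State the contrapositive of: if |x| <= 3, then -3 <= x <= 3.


The contrapositive of (P → Q) is (¬Q → ¬P); it is logically equivalent to the original.
Here P = '|x| <= 3' and Q = '-3 <= x <= 3'.

If not (-3 <= x <= 3), then not (|x| <= 3).


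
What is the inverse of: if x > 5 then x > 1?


The inverse of (P → Q) is (¬P → ¬Q). It is equivalent to the converse, not to the original.
Here P = 'x > 5' and Q = 'x > 1'.

If not (x > 5), then not (x > 1).


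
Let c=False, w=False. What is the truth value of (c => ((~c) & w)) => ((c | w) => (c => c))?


Substitute c=False, w=False:
~c = True
(~c) & w = True & False = False
c => ((~c) & w) = False => False = True
c | w = False | False = False
c => c = False => False = True
(c | w) => (c => c) = False => True = True
(c => ((~c) & w)) => ((c | w) => (c => c)) = True => True = True

True


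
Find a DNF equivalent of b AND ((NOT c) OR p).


Step 1: Distribute ∧ over ∨: b ∧ ((¬c) ∨ p) = (b ∧ (¬c)) ∨ (b ∧ p).

(b AND (NOT c)) OR (b AND p)


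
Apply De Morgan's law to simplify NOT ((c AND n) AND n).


De Morgan: the negation of a conjunction is the disjunction of the negations.
Distribute NOT across AND, flipping it to OR, and negate each literal.

((NOT c) OR (NOT n)) OR (NOT n)


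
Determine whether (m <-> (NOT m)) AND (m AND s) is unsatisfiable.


Truth table over {m, s}:
m | s | φ
---------
F | F | F
T | F | F
F | T | F
T | T | F
Every row is false.

Yes, it is a contradiction.


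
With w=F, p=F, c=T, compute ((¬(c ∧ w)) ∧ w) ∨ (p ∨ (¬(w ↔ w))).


Substitute w=F, p=F, c=T:
c ∧ w = T ∧ F = F
¬(c ∧ w) = T
(¬(c ∧ w)) ∧ w = T ∧ F = F
w ↔ w = F ↔ F = T
¬(w ↔ w) = F
p ∨ (¬(w ↔ w)) = F ∨ F = F
((¬(c ∧ w)) ∧ w) ∨ (p ∨ (¬(w ↔ w))) = F ∨ F = F

F


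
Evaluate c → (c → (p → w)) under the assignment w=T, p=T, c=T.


Substitute w=T, p=T, c=T:
p → w = T → T = T
c → (p → w) = T → T = T
c → (c → (p → w)) = T → T = T

T


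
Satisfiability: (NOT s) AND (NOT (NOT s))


Check all 2 assignments over {s}:
s | φ
-----
F | F
T | F
No assignment makes the formula true.

Unsatisfiable.


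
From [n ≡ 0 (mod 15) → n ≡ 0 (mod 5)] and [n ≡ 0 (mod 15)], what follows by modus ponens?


Modus ponens: from (P → Q) and P, infer Q.
P = 'n ≡ 0 (mod 15)' is asserted, and P → Q holds, so Q follows.

n ≡ 0 (mod 5).


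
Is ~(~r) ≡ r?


Compare truth tables:
r | φ | ψ
---------
False | False | False
True | True | True
The columns φ and ψ agree on every row.

Yes, they are logically equivalent.


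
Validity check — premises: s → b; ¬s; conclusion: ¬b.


This is denying the antecedent (fallacy). There exist truth assignments where the premises are all true but the conclusion is false.

Invalid.


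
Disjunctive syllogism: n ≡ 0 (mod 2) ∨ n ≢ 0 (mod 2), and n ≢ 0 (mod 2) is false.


Disjunctive syllogism: from (P ∨ Q) and ¬P, infer Q.
One disjunct, 'n ≢ 0 (mod 2)', is ruled out; the other must hold.

n ≡ 0 (mod 2)


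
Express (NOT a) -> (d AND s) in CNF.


Step 1: Rewrite (¬a) → (d ∧ s) as ¬(¬a) ∨ (d ∧ s).
Step 2: Distribute ∨ over ∧.
Step 3: Eliminate any double negations (¬¬X = X).

(a OR d) AND (a OR s)


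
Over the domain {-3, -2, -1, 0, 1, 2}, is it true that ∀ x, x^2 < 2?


Evaluate the predicate on each element: -3:F, -2:F, -1:T, 0:T, 1:T, 2:F.
Counterexample x = -3 fails the predicate.

F


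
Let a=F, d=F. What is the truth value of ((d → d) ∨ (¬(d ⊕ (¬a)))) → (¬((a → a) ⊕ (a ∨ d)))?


Substitute a=F, d=F:
d → d = F → F = T
¬a = T
d ⊕ (¬a) = F ⊕ T = T
¬(d ⊕ (¬a)) = F
(d → d) ∨ (¬(d ⊕ (¬a))) = T ∨ F = T
a → a = F → F = T
a ∨ d = F ∨ F = F
(a → a) ⊕ (a ∨ d) = T ⊕ F = T
¬((a → a) ⊕ (a ∨ d)) = F
((d → d) ∨ (¬(d ⊕ (¬a)))) → (¬((a → a) ⊕ (a ∨ d))) = T → F = F

F


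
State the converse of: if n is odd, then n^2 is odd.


The converse of (P → Q) is (Q → P). It is not in general equivalent to the original.
Here P = 'n is odd' and Q = 'n^2 is odd'.

If n^2 is odd, then n is odd.


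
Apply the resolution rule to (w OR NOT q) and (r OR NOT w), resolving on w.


The clauses contain complementary literals w and NOTw.
Resolution eliminates this pair and disjoins the remaining literals (merging duplicates).

(NOT q OR r)


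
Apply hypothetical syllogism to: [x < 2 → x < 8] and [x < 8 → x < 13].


Hypothetical syllogism: from (P → Q) and (Q → R), infer (P → R).
Chain the two implications through the shared middle term 'x < 8'.

x < 2 → x < 13


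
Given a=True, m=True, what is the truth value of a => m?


Implication is false only when antecedent is true and consequent is false.
Substitute: a=True, m=True.
True => True evaluates to True.

True


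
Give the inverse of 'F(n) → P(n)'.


The inverse of (P → Q) is (¬P → ¬Q). It is equivalent to the converse, not to the original.
Here P = 'F(n)' and Q = 'P(n)'.

If not (F(n)), then not (P(n)).


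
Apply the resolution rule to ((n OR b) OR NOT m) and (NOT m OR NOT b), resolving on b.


The clauses contain complementary literals b and NOTb.
Resolution eliminates this pair and disjoins the remaining literals (merging duplicates).

(n OR NOT m)


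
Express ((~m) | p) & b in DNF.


Step 1: Distribute ∧ over ∨: ((¬m) ∨ p) ∧ b = ((¬m) ∧ b) ∨ (p ∧ b).

((~m) & b) | (p & b)


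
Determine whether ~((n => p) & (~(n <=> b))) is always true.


Build the truth table over {b, n, p}:
b | n | p | φ
-------------
False | False | False | True
True | False | False | False
False | True | False | True
True | True | False | True
False | False | True | True
True | False | True | False
False | True | True | False
True | True | True | True
Counterexample at row 2: with b=True, n=False, p=False, the formula is False.

No, it is not a tautology.


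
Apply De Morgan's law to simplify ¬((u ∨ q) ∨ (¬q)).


De Morgan: the negation of a disjunction is the conjunction of the negations.
Distribute ¬ across ∨, flipping it to ∧, and negate each literal.

((¬u) ∧ (¬q)) ∧ q


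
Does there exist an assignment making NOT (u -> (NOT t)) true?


Search for a satisfying assignment over {t, u}.
Try t=T, u=T: the formula evaluates to T.
A satisfying assignment exists.

Satisfiable.


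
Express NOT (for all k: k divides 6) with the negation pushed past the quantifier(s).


¬(for all x: φ) = there exists x: ¬φ, and ¬(there exists x: φ) = for all x: ¬φ.
Apply to the universal statement.

there exists k: NOT(k divides 6)


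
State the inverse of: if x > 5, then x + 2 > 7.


The inverse of (P → Q) is (¬P → ¬Q). It is equivalent to the converse, not to the original.
Here P = 'x > 5' and Q = 'x + 2 > 7'.

If not (x > 5), then not (x + 2 > 7).


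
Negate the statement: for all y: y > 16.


¬(for all x: φ) = there exists x: ¬φ, and ¬(there exists x: φ) = for all x: ¬φ.
Apply to the universal statement.

there exists y: NOT(y > 16)


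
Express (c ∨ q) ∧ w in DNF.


Step 1: Distribute ∧ over ∨: (c ∨ q) ∧ w = (c ∧ w) ∨ (q ∧ w).

(c ∧ w) ∨ (q ∧ w)


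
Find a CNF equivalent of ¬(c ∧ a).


Step 1: Apply De Morgan: ¬(c ∧ a) = ¬c ∨ ¬a.

(¬c) ∨ (¬a)


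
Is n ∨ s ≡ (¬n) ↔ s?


Compare truth tables:
n | s | φ | ψ
-------------
F | F | F | F
T | F | T | T
F | T | T | T
T | T | T | F
They differ at row 4 (n=T, s=T): φ=T but ψ=F.

No, they are not logically equivalent.


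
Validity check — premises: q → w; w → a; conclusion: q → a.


This matches the form of hypothetical syllogism: the conclusion follows in every model of the premises.

Valid.


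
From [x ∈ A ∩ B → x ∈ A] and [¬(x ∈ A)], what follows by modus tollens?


Modus tollens: from (P → Q) and ¬Q, infer ¬P.
Q = 'x ∈ A' is denied; since P → Q, P must also fail.

Not (x ∈ A ∩ B).


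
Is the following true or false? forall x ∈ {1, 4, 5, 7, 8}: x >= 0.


Evaluate the predicate on each element: 1:True, 4:True, 5:True, 7:True, 8:True.
Every element satisfies the predicate.

True


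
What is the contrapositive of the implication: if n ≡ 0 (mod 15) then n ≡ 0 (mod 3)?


The contrapositive of (P → Q) is (¬Q → ¬P); it is logically equivalent to the original.
Here P = 'n ≡ 0 (mod 15)' and Q = 'n ≡ 0 (mod 3)'.

If not (n ≡ 0 (mod 3)), then not (n ≡ 0 (mod 15)).


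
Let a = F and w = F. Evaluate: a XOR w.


Exclusive or is true when exactly one operand is true.
Substitute: a=F, w=F.
F XOR F evaluates to F.

F


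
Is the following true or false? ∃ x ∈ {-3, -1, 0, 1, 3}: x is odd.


Evaluate the predicate on each element: -3:T, -1:T, 0:F, 1:T, 3:T.
Witness x = -3 satisfies the predicate.

T


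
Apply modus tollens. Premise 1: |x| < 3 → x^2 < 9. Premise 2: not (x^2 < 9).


Modus tollens: from (P → Q) and ¬Q, infer ¬P.
Q = 'x^2 < 9' is denied; since P → Q, P must also fail.

Not (|x| < 3).


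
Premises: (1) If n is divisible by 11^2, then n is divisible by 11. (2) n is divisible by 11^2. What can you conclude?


Modus ponens: from (P → Q) and P, infer Q.
P = 'n is divisible by 11^2' is asserted, and P → Q holds, so Q follows.

n is divisible by 11.


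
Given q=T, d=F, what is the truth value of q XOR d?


Exclusive or is true when exactly one operand is true.
Substitute: q=T, d=F.
T XOR F evaluates to T.

T


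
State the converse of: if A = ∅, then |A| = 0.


The converse of (P → Q) is (Q → P). It is not in general equivalent to the original.
Here P = 'A = ∅' and Q = '|A| = 0'.

If |A| = 0, then A = ∅.


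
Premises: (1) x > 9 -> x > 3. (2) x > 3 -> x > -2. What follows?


Hypothetical syllogism: from (P → Q) and (Q → R), infer (P → R).
Chain the two implications through the shared middle term 'x > 3'.

x > 9 -> x > -2


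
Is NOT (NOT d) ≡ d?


Compare truth tables:
d | φ | ψ
---------
F | F | F
T | T | T
The columns φ and ψ agree on every row.

Yes, they are logically equivalent.


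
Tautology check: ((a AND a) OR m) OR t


Build the truth table over {a, m, t}:
a | m | t | φ
-------------
F | F | F | F
T | F | F | T
F | T | F | T
T | T | F | T
F | F | T | T
T | F | T | T
F | T | T | T
T | T | T | T
Counterexample at row 1: with a=F, m=F, t=F, the formula is F.

No, it is not a tautology.


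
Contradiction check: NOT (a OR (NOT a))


Truth table over {a}:
a | φ
-----
F | F
T | F
Every row is false.

Yes, it is a contradiction.


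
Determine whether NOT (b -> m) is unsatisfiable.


Truth table over {b, m}:
b | m | φ
---------
F | F | F
T | F | T
F | T | F
T | T | F
Satisfying assignment at row 2: b=T, m=F gives T.

No, it is not a contradiction.


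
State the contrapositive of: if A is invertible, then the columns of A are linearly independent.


The contrapositive of (P → Q) is (¬Q → ¬P); it is logically equivalent to the original.
Here P = 'A is invertible' and Q = 'the columns of A are linearly independent'.

If not (the columns of A are linearly independent), then not (A is invertible).


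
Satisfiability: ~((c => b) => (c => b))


Check all 4 assignments over {b, c}:
b | c | φ
---------
False | False | False
True | False | False
False | True | False
True | True | False
No assignment makes the formula true.

Unsatisfiable.


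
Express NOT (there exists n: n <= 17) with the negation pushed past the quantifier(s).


¬(for all x: φ) = there exists x: ¬φ, and ¬(there exists x: φ) = for all x: ¬φ.
Apply to the existential statement.

for all n: NOT(n <= 17)


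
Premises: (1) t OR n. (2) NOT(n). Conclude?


Disjunctive syllogism: from (P ∨ Q) and ¬P, infer Q.
One disjunct, 'n', is ruled out; the other must hold.

t


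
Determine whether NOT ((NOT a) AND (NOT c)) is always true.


Build the truth table over {a, c}:
a | c | φ
---------
F | F | F
T | F | T
F | T | T
T | T | T
Counterexample at row 1: with a=F, c=F, the formula is F.

No, it is not a tautology.


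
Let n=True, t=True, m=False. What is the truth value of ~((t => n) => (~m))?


Substitute n=True, t=True, m=False:
t => n = True => True = True
~m = True
(t => n) => (~m) = True => True = True
~((t => n) => (~m)) = False

False


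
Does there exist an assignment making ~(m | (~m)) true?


Check all 2 assignments over {m}:
m | φ
-----
False | False
True | False
No assignment makes the formula true.

Unsatisfiable.


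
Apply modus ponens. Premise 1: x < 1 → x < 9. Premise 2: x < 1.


Modus ponens: from (P → Q) and P, infer Q.
P = 'x < 1' is asserted, and P → Q holds, so Q follows.

x < 9.


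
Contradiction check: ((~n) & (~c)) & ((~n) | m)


Truth table over {c, m, n}:
c | m | n | φ
-------------
False | False | False | True
True | False | False | False
False | True | False | True
True | True | False | False
False | False | True | False
True | False | True | False
False | True | True | False
True | True | True | False
Satisfying assignment at row 1: c=False, m=False, n=False gives True.

No, it is not a contradiction.


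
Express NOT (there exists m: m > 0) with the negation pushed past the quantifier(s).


¬(for all x: φ) = there exists x: ¬φ, and ¬(there exists x: φ) = for all x: ¬φ.
Apply to the existential statement.

for all m: NOT(m > 0)


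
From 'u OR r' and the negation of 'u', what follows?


Disjunctive syllogism: from (P ∨ Q) and ¬P, infer Q.
One disjunct, 'u', is ruled out; the other must hold.

r


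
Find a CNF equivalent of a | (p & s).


Step 1: Distribute ∨ over ∧: a ∨ (p ∧ s) = (a ∨ p) ∧ (a ∨ s).

(a | p) & (a | s)


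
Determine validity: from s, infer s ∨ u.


This matches the form of disjunction introduction: the conclusion follows in every model of the premises.

Valid.


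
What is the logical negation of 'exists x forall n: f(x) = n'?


Negation flips each quantifier (∀↔∃) and negates the inner predicate.
¬(exists x forall n: φ) = forall x exists n: ¬φ.

forall x exists n: ~(f(x) = n)


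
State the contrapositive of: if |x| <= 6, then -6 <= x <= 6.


The contrapositive of (P → Q) is (¬Q → ¬P); it is logically equivalent to the original.
Here P = '|x| <= 6' and Q = '-6 <= x <= 6'.

If not (-6 <= x <= 6), then not (|x| <= 6).


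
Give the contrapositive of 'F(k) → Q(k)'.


The contrapositive of (P → Q) is (¬Q → ¬P); it is logically equivalent to the original.
Here P = 'F(k)' and Q = 'Q(k)'.

If not (Q(k)), then not (F(k)).


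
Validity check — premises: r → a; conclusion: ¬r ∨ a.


This matches the form of material implication: the conclusion follows in every model of the premises.

Valid.


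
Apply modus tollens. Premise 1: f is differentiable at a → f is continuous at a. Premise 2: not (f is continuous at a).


Modus tollens: from (P → Q) and ¬Q, infer ¬P.
Q = 'f is continuous at a' is denied; since P → Q, P must also fail.

Not (f is differentiable at a).


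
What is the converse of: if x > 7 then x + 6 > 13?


The converse of (P → Q) is (Q → P). It is not in general equivalent to the original.
Here P = 'x > 7' and Q = 'x + 6 > 13'.

If x + 6 > 13, then x > 7.


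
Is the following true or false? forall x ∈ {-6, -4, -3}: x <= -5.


Evaluate the predicate on each element: -6:True, -4:False, -3:False.
Counterexample x = -4 fails the predicate.

False


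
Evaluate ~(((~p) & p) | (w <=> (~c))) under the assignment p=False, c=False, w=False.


Substitute p=False, c=False, w=False:
~p = True
(~p) & p = True & False = False
~c = True
w <=> (~c) = False <=> True = False
((~p) & p) | (w <=> (~c)) = False | False = False
~(((~p) & p) | (w <=> (~c))) = True

True


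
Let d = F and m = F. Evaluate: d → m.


Implication is false only when antecedent is true and consequent is false.
Substitute: d=F, m=F.
F → F evaluates to T.

T


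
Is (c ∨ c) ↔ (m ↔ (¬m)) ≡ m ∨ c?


Compare truth tables:
c | m | φ | ψ
-------------
F | F | T | F
T | F | F | T
F | T | T | T
T | T | F | T
They differ at row 1 (c=F, m=F): φ=T but ψ=F.

No, they are not logically equivalent.


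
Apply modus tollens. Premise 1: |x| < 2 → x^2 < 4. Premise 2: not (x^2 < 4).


Modus tollens: from (P → Q) and ¬Q, infer ¬P.
Q = 'x^2 < 4' is denied; since P → Q, P must also fail.

Not (|x| < 2).


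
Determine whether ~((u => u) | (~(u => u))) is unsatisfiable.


Truth table over {u}:
u | φ
-----
False | False
True | False
Every row is false.

Yes, it is a contradiction.


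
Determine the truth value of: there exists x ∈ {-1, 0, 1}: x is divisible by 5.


Evaluate the predicate on each element: -1:F, 0:T, 1:F.
Witness x = 0 satisfies the predicate.

T


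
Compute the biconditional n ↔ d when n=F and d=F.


Biconditional is true when both operands have the same truth value.
Substitute: n=F, d=F.
F ↔ F evaluates to T.

T


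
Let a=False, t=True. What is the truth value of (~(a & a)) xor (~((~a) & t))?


Substitute a=False, t=True:
a & a = False & False = False
~(a & a) = True
~a = True
(~a) & t = True & True = True
~((~a) & t) = False
(~(a & a)) xor (~((~a) & t)) = True xor False = True

True


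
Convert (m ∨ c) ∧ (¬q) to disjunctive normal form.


Step 1: Distribute ∧ over ∨: (m ∨ c) ∧ (¬q) = (m ∧ (¬q)) ∨ (c ∧ (¬q)).

(m ∧ (¬q)) ∨ (c ∧ (¬q))


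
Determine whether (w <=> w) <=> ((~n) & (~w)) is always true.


Build the truth table over {n, w}:
n | w | φ
---------
False | False | True
True | False | False
False | True | False
True | True | False
Counterexample at row 2: with n=True, w=False, the formula is False.

No, it is not a tautology.


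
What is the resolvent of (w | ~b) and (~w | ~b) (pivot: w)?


The clauses contain complementary literals w and ~w.
Resolution eliminates this pair and disjoins the remaining literals (merging duplicates).

~b


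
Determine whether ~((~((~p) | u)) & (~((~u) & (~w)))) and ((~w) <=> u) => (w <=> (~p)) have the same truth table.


Compare truth tables:
p | u | w | φ | ψ
-----------------
False | False | False | True | True
True | False | False | True | True
False | True | False | True | False
True | True | False | True | True
False | False | True | True | True
True | False | True | False | False
False | True | True | True | True
True | True | True | True | True
They differ at row 3 (p=False, u=True, w=False): φ=True but ψ=False.

No, they are not logically equivalent.


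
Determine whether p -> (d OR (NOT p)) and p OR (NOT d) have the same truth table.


Compare truth tables:
d | p | φ | ψ
-------------
F | F | T | T
T | F | T | F
F | T | F | T
T | T | T | T
They differ at row 2 (d=T, p=F): φ=T but ψ=F.

No, they are not logically equivalent.


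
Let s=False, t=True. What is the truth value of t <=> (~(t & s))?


Substitute s=False, t=True:
t & s = True & False = False
~(t & s) = True
t <=> (~(t & s)) = True <=> True = True

True


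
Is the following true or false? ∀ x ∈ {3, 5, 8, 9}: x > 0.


Evaluate the predicate on each element: 3:T, 5:T, 8:T, 9:T.
Every element satisfies the predicate.

T


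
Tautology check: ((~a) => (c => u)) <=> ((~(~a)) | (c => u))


Build the truth table over {a, c, u}:
a | c | u | φ
-------------
False | False | False | True
True | False | False | True
False | True | False | True
True | True | False | True
False | False | True | True
True | False | True | True
False | True | True | True
True | True | True | True
Every row evaluates to true.

Yes, it is a tautology.


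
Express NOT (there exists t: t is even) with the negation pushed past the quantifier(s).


¬(for all x: φ) = there exists x: ¬φ, and ¬(there exists x: φ) = for all x: ¬φ.
Apply to the existential statement.

for all t: NOT(t is even)


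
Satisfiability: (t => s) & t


Search for a satisfying assignment over {s, t}.
Try s=True, t=True: the formula evaluates to True.
A satisfying assignment exists.

Satisfiable.


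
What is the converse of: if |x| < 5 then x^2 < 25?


The converse of (P → Q) is (Q → P). It is not in general equivalent to the original.
Here P = '|x| < 5' and Q = 'x^2 < 25'.

If x^2 < 25, then |x| < 5.


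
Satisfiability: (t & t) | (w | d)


Search for a satisfying assignment over {d, t, w}.
Try d=True, t=False, w=False: the formula evaluates to True.
A satisfying assignment exists.

Satisfiable.


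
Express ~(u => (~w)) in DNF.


Step 1: Rewrite implication then negate: ¬(¬u ∨ (¬w)) = u ∧ ¬(¬w).
Step 2: Eliminate any double negations (¬¬X = X).

u & w


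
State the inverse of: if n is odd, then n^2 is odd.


The inverse of (P → Q) is (¬P → ¬Q). It is equivalent to the converse, not to the original.
Here P = 'n is odd' and Q = 'n^2 is odd'.

If not (n is odd), then not (n^2 is odd).


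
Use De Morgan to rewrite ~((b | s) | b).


De Morgan: the negation of a disjunction is the conjunction of the negations.
Distribute ~ across |, flipping it to &, and negate each literal.

((~b) & (~s)) & (~b)


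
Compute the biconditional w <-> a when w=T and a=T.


Biconditional is true when both operands have the same truth value.
Substitute: w=T, a=T.
T <-> T evaluates to T.

T


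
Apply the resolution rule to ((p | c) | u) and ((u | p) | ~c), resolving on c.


The clauses contain complementary literals c and ~c.
Resolution eliminates this pair and disjoins the remaining literals (merging duplicates).

(p | u)


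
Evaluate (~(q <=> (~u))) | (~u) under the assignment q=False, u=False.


Substitute q=False, u=False:
~u = True
q <=> (~u) = False <=> True = False
~(q <=> (~u)) = True
~u = True
(~(q <=> (~u))) | (~u) = True | True = True

True


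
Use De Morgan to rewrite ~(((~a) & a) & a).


De Morgan: the negation of a conjunction is the disjunction of the negations.
Distribute ~ across &, flipping it to |, and negate each literal.

(a | (~a)) | (~a)


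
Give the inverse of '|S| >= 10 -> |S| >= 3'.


The inverse of (P → Q) is (¬P → ¬Q). It is equivalent to the converse, not to the original.
Here P = '|S| >= 10' and Q = '|S| >= 3'.

If not (|S| >= 10), then not (|S| >= 3).


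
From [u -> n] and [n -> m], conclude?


Hypothetical syllogism: from (P → Q) and (Q → R), infer (P → R).
Chain the two implications through the shared middle term 'n'.

u -> m


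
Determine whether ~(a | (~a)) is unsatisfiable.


Truth table over {a}:
a | φ
-----
False | False
True | False
Every row is false.

Yes, it is a contradiction.


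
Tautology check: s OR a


Build the truth table over {a, s}:
a | s | φ
---------
F | F | F
T | F | T
F | T | T
T | T | T
Counterexample at row 1: with a=F, s=F, the formula is F.

No, it is not a tautology.


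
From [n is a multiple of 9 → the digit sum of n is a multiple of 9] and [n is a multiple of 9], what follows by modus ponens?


Modus ponens: from (P → Q) and P, infer Q.
P = 'n is a multiple of 9' is asserted, and P → Q holds, so Q follows.

the digit sum of n is a multiple of 9.


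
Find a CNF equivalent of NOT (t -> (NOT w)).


Step 1: Rewrite t → (¬w) as ¬t ∨ (¬w).
Step 2: Negate: ¬(¬t ∨ (¬w)) = t ∧ ¬(¬w) (De Morgan + double negation).
Step 3: Eliminate any double negations (¬¬X = X).

t AND w


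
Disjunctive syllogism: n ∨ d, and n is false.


Disjunctive syllogism: from (P ∨ Q) and ¬P, infer Q.
One disjunct, 'n', is ruled out; the other must hold.

d


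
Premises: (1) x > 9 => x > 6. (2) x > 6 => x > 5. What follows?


Hypothetical syllogism: from (P → Q) and (Q → R), infer (P → R).
Chain the two implications through the shared middle term 'x > 6'.

x > 9 => x > 5


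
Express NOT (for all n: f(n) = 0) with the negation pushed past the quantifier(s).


¬(for all x: φ) = there exists x: ¬φ, and ¬(there exists x: φ) = for all x: ¬φ.
Apply to the universal statement.

there exists n: NOT(f(n) = 0)


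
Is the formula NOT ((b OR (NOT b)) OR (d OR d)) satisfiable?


Check all 4 assignments over {b, d}:
b | d | φ
---------
F | F | F
T | F | F
F | T | F
T | T | F
No assignment makes the formula true.

Unsatisfiable.


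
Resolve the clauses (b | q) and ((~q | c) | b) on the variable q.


The clauses contain complementary literals q and ~q.
Resolution eliminates this pair and disjoins the remaining literals (merging duplicates).

(b | c)


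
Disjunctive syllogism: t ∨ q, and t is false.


Disjunctive syllogism: from (P ∨ Q) and ¬P, infer Q.
One disjunct, 't', is ruled out; the other must hold.

q


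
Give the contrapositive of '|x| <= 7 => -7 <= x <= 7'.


The contrapositive of (P → Q) is (¬Q → ¬P); it is logically equivalent to the original.
Here P = '|x| <= 7' and Q = '-7 <= x <= 7'.

If not (-7 <= x <= 7), then not (|x| <= 7).


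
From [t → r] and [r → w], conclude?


Hypothetical syllogism: from (P → Q) and (Q → R), infer (P → R).
Chain the two implications through the shared middle term 'r'.

t → w


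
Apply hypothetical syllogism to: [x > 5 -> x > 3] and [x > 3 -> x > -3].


Hypothetical syllogism: from (P → Q) and (Q → R), infer (P → R).
Chain the two implications through the shared middle term 'x > 3'.

x > 5 -> x > -3


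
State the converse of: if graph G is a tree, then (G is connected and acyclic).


The converse of (P → Q) is (Q → P). It is not in general equivalent to the original.
Here P = 'graph G is a tree' and Q = '(G is connected and acyclic)'.

If (G is connected and acyclic), then graph G is a tree.


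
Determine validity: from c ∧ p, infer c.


This matches the form of conjunction elimination: the conclusion follows in every model of the premises.

Valid.


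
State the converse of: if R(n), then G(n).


The converse of (P → Q) is (Q → P). It is not in general equivalent to the original.
Here P = 'R(n)' and Q = 'G(n)'.

If G(n), then R(n).


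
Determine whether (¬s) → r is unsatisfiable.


Truth table over {r, s}:
r | s | φ
---------
F | F | F
T | F | T
F | T | T
T | T | T
Satisfying assignment at row 2: r=T, s=F gives T.

No, it is not a contradiction.


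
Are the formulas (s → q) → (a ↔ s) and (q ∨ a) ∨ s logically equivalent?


Compare truth tables:
a | q | s | φ | ψ
-----------------
F | F | F | T | F
T | F | F | F | T
F | T | F | T | T
T | T | F | F | T
F | F | T | T | T
T | F | T | T | T
F | T | T | F | T
T | T | T | T | T
They differ at row 1 (a=F, q=F, s=F): φ=T but ψ=F.

No, they are not logically equivalent.


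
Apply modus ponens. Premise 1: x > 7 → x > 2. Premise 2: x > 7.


Modus ponens: from (P → Q) and P, infer Q.
P = 'x > 7' is asserted, and P → Q holds, so Q follows.

x > 2.


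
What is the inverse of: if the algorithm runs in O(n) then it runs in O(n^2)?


The inverse of (P → Q) is (¬P → ¬Q). It is equivalent to the converse, not to the original.
Here P = 'the algorithm runs in O(n)' and Q = 'it runs in O(n^2)'.

If not (the algorithm runs in O(n)), then not (it runs in O(n^2)).


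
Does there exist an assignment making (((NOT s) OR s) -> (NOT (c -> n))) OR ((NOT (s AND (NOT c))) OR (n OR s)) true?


Search for a satisfying assignment over {c, n, s}.
Try c=F, n=F, s=F: the formula evaluates to T.
A satisfying assignment exists.

Satisfiable.


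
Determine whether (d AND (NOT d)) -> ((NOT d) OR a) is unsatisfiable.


Truth table over {a, d}:
a | d | φ
---------
F | F | T
T | F | T
F | T | T
T | T | T
Satisfying assignment at row 1: a=F, d=F gives T.

No, it is not a contradiction.


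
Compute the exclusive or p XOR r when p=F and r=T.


Exclusive or is true when exactly one operand is true.
Substitute: p=F, r=T.
F XOR T evaluates to T.

T


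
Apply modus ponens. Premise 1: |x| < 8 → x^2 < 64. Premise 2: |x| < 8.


Modus ponens: from (P → Q) and P, infer Q.
P = '|x| < 8' is asserted, and P → Q holds, so Q follows.

x^2 < 64.


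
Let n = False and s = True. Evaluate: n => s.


Implication is false only when antecedent is true and consequent is false.
Substitute: n=False, s=True.
False => True evaluates to True.

True


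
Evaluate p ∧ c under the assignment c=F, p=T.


Substitute c=F, p=T:
p ∧ c = T ∧ F = F

F


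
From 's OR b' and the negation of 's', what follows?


Disjunctive syllogism: from (P ∨ Q) and ¬P, infer Q.
One disjunct, 's', is ruled out; the other must hold.

b


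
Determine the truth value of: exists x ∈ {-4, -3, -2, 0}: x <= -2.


Evaluate the predicate on each element: -4:True, -3:True, -2:True, 0:False.
Witness x = -4 satisfies the predicate.

True


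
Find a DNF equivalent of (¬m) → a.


Step 1: Rewrite (¬m) → a as ¬(¬m) ∨ a.
Step 2: Eliminate any double negations (¬¬X = X).

m ∨ a


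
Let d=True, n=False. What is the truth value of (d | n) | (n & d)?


Substitute d=True, n=False:
d | n = True | False = True
n & d = False & True = False
(d | n) | (n & d) = True | False = True

True


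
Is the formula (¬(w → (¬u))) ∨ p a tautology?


Build the truth table over {p, u, w}:
p | u | w | φ
-------------
F | F | F | F
T | F | F | T
F | T | F | F
T | T | F | T
F | F | T | F
T | F | T | T
F | T | T | T
T | T | T | T
Counterexample at row 1: with p=F, u=F, w=F, the formula is F.

No, it is not a tautology.


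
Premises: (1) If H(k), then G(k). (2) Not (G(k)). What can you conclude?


Modus tollens: from (P → Q) and ¬Q, infer ¬P.
Q = 'G(k)' is denied; since P → Q, P must also fail.

Not (H(k)).


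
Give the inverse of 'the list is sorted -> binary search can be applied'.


The inverse of (P → Q) is (¬P → ¬Q). It is equivalent to the converse, not to the original.
Here P = 'the list is sorted' and Q = 'binary search can be applied'.

If not (the list is sorted), then not (binary search can be applied).


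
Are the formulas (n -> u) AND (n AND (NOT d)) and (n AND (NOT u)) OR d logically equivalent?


Compare truth tables:
d | n | u | φ | ψ
-----------------
F | F | F | F | F
T | F | F | F | T
F | T | F | F | T
T | T | F | F | T
F | F | T | F | F
T | F | T | F | T
F | T | T | T | F
T | T | T | F | T
They differ at row 2 (d=T, n=F, u=F): φ=F but ψ=T.

No, they are not logically equivalent.


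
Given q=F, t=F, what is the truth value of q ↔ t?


Biconditional is true when both operands have the same truth value.
Substitute: q=F, t=F.
F ↔ F evaluates to T.

T


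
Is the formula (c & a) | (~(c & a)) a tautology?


Build the truth table over {a, c}:
a | c | φ
---------
False | False | True
True | False | True
False | True | True
True | True | True
Every row evaluates to true.

Yes, it is a tautology.


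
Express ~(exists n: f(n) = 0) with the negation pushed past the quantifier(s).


¬(forall x: φ) = exists x: ¬φ, and ¬(exists x: φ) = forall x: ¬φ.
Apply to the existential statement.

forall n: ~(f(n) = 0)


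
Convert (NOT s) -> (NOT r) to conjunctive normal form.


Step 1: Rewrite (¬s) → (¬r) as ¬(¬s) ∨ (¬r).
Step 2: Eliminate any double negations (¬¬X = X).

s OR (NOT r)


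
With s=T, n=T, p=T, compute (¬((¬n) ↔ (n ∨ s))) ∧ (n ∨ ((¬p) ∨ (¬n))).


Substitute s=T, n=T, p=T:
¬n = F
n ∨ s = T ∨ T = T
(¬n) ↔ (n ∨ s) = F ↔ T = F
¬((¬n) ↔ (n ∨ s)) = T
¬p = F
¬n = F
(¬p) ∨ (¬n) = F ∨ F = F
n ∨ ((¬p) ∨ (¬n)) = T ∨ F = T
(¬((¬n) ↔ (n ∨ s))) ∧ (n ∨ ((¬p) ∨ (¬n))) = T ∧ T = T

T


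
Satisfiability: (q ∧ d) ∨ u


Search for a satisfying assignment over {d, q, u}.
Try d=T, q=T, u=F: the formula evaluates to T.
A satisfying assignment exists.

Satisfiable.


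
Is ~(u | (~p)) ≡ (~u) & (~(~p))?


Compare truth tables:
p | u | φ | ψ
-------------
False | False | False | False
True | False | True | True
False | True | False | False
True | True | False | False
The columns φ and ψ agree on every row.

Yes, they are logically equivalent.


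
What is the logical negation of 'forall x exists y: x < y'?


Negation flips each quantifier (∀↔∃) and negates the inner predicate.
¬(forall x exists y: φ) = exists x forall y: ¬φ.

exists x forall y: ~(x < y)


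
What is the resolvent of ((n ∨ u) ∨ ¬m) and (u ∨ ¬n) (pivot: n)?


The clauses contain complementary literals n and ¬n.
Resolution eliminates this pair and disjoins the remaining literals (merging duplicates).

(u ∨ ¬m)


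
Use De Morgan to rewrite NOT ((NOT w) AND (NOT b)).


De Morgan: the negation of a conjunction is the disjunction of the negations.
Distribute NOT across AND, flipping it to OR, and negate each literal.

w OR b


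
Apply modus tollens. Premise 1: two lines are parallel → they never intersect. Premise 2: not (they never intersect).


Modus tollens: from (P → Q) and ¬Q, infer ¬P.
Q = 'they never intersect' is denied; since P → Q, P must also fail.

Not (two lines are parallel).


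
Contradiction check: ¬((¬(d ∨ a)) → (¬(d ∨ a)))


Truth table over {a, d}:
a | d | φ
---------
F | F | F
T | F | F
F | T | F
T | T | F
Every row is false.

Yes, it is a contradiction.


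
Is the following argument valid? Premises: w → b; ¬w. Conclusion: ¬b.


This is denying the antecedent (fallacy). There exist truth assignments where the premises are all true but the conclusion is false.

Invalid.


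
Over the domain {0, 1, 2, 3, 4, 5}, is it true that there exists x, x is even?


Evaluate the predicate on each element: 0:T, 1:F, 2:T, 3:F, 4:T, 5:F.
Witness x = 0 satisfies the predicate.

T


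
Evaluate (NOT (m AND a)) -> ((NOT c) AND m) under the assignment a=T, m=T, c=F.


Substitute a=T, m=T, c=F:
m AND a = T AND T = T
NOT (m AND a) = F
NOT c = T
(NOT c) AND m = T AND T = T
(NOT (m AND a)) -> ((NOT c) AND m) = F -> T = T

T


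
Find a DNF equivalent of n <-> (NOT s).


Step 1: n ↔ (¬s) is true exactly when both agree: (n ∧ (¬s)) ∨ (¬n ∧ ¬(¬s)).
Step 2: Eliminate any double negations (¬¬X = X).

(n AND (NOT s)) OR ((NOT n) AND s)


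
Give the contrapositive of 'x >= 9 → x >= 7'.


The contrapositive of (P → Q) is (¬Q → ¬P); it is logically equivalent to the original.
Here P = 'x >= 9' and Q = 'x >= 7'.

If not (x >= 7), then not (x >= 9).


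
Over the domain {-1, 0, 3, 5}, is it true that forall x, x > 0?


Evaluate the predicate on each element: -1:False, 0:False, 3:True, 5:True.
Counterexample x = -1 fails the predicate.

False


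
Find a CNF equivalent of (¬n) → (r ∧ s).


Step 1: Rewrite (¬n) → (r ∧ s) as ¬(¬n) ∨ (r ∧ s).
Step 2: Distribute ∨ over ∧.
Step 3: Eliminate any double negations (¬¬X = X).

(n ∨ r) ∧ (n ∨ s)


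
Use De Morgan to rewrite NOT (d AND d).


De Morgan: the negation of a conjunction is the disjunction of the negations.
Distribute NOT across AND, flipping it to OR, and negate each literal.

(NOT d) OR (NOT d)


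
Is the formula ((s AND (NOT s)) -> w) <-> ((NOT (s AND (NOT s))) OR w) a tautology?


Build the truth table over {s, w}:
s | w | φ
---------
F | F | T
T | F | T
F | T | T
T | T | T
Every row evaluates to true.

Yes, it is a tautology.


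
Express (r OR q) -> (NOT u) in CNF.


Step 1: Rewrite as ¬(r ∨ q) ∨ (¬u) = (¬r ∧ ¬q) ∨ (¬u).
Step 2: Distribute ∨ over ∧.

((NOT r) OR (NOT u)) AND ((NOT q) OR (NOT u))


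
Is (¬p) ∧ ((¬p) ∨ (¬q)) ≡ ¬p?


Compare truth tables:
p | q | φ | ψ
-------------
F | F | T | T
T | F | F | F
F | T | T | T
T | T | F | F
The columns φ and ψ agree on every row.

Yes, they are logically equivalent.


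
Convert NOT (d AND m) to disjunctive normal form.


Step 1: Apply De Morgan: ¬(d ∧ m) = ¬d ∨ ¬m.

(NOT d) OR (NOT m)


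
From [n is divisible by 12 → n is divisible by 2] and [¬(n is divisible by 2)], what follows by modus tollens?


Modus tollens: from (P → Q) and ¬Q, infer ¬P.
Q = 'n is divisible by 2' is denied; since P → Q, P must also fail.

Not (n is divisible by 12).


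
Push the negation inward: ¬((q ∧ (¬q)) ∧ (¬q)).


De Morgan: the negation of a conjunction is the disjunction of the negations.
Distribute ¬ across ∧, flipping it to ∨, and negate each literal.

((¬q) ∨ q) ∨ q


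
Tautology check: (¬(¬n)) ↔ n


Build the truth table over {n}:
n | φ
-----
F | T
T | T
Every row evaluates to true.

Yes, it is a tautology.


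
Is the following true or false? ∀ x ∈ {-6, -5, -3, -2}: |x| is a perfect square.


Evaluate the predicate on each element: -6:F, -5:F, -3:F, -2:F.
Counterexample x = -6 fails the predicate.

F


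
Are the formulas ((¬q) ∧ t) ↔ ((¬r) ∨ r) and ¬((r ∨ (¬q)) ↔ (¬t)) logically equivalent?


Compare truth tables:
q | r | t | φ | ψ
-----------------
F | F | F | F | F
T | F | F | F | T
F | T | F | F | F
T | T | F | F | F
F | F | T | T | T
T | F | T | F | F
F | T | T | T | T
T | T | T | F | T
They differ at row 2 (q=T, r=F, t=F): φ=F but ψ=T.

No, they are not logically equivalent.


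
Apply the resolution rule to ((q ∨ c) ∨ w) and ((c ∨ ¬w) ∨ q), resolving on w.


The clauses contain complementary literals w and ¬w.
Resolution eliminates this pair and disjoins the remaining literals (merging duplicates).

(c ∨ q)


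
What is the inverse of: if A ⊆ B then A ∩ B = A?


The inverse of (P → Q) is (¬P → ¬Q). It is equivalent to the converse, not to the original.
Here P = 'A ⊆ B' and Q = 'A ∩ B = A'.

If not (A ⊆ B), then not (A ∩ B = A).


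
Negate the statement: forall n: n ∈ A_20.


¬(forall x: φ) = exists x: ¬φ, and ¬(exists x: φ) = forall x: ¬φ.
Apply to the universal statement.

exists n: ~(n ∈ A_20)


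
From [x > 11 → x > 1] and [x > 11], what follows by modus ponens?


Modus ponens: from (P → Q) and P, infer Q.
P = 'x > 11' is asserted, and P → Q holds, so Q follows.

x > 1.
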